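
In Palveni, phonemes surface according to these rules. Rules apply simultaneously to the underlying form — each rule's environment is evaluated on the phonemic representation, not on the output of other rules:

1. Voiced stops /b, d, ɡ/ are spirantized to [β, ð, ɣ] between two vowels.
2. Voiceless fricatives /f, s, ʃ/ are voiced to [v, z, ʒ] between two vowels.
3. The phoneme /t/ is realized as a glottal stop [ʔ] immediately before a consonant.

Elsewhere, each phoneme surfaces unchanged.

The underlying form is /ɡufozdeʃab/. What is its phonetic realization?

/ɡ/ (word-initial) is in the target of rule 1 but the environment (between two vowels) is not met → [ɡ].
/f/ (between /u/ and /o/) occurs between two vowels → [v] by rule 2.
/d/ (between /z/ and /e/) is in the target of rule 1 but the environment (between two vowels) is not met → [d].
/ʃ/ — between /e/ and /a/, between two vowels — surfaces as [ʒ] (rule 2).
/b/ (word-final): rule 1 targets it, but not between two vowels → unchanged [b].

[ɡuvozdeʒab]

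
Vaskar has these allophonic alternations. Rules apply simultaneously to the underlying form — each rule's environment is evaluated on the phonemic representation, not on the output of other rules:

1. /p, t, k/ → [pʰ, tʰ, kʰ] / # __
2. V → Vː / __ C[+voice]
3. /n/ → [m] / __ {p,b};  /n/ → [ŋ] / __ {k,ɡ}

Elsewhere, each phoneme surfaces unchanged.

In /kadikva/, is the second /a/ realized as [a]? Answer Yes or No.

/a/ — word-final; rule 2 does not apply here → [a].
The actual realization is [a], which matches [a].

Yes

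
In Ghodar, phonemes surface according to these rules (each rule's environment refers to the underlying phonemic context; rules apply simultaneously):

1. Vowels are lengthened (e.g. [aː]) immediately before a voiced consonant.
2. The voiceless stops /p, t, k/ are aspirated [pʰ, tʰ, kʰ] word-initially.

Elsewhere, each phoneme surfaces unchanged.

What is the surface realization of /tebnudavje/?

/t/ (word-initial): word-initially, so rule 2 applies → [tʰ].
/e/ meets the environment for rule 1 (before a voiced consonant) → [eː].
/b/ (between /e/ and /n/) is unaffected → [b].
/n/ — not in any rule's target class → [n].
/u/ meets the environment for rule 1 (before a voiced consonant) → [uː].
/d/ (between /u/ and /a/) is unaffected → [d].
/a/ — between /d/ and /v/, before a voiced consonant — surfaces as [aː] (rule 1).
/v/ — not in any rule's target class → [v].
/j/ stays [j].
/e/ — word-final; rule 1 does not apply here → [e].

[tʰeːbnuːdaːvje]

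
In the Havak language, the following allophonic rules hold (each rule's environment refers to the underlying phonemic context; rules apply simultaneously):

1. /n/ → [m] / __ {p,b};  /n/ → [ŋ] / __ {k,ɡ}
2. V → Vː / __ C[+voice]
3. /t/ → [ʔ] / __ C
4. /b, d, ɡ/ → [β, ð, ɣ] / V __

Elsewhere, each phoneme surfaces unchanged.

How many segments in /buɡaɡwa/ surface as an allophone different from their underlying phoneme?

4

Segments that undergo a rule: /u/ → [uː] (rule 2); /ɡ/ → [ɣ] (rule 4); /a/ → [aː] (rule 2); /ɡ/ → [ɣ] (rule 4).
All other segments surface unchanged.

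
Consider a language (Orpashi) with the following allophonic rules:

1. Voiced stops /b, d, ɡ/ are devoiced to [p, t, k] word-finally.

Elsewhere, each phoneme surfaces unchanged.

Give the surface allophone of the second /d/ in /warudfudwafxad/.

[d]

/d/ (between /u/ and /w/) fails the environment for rule 1, so it stays [d].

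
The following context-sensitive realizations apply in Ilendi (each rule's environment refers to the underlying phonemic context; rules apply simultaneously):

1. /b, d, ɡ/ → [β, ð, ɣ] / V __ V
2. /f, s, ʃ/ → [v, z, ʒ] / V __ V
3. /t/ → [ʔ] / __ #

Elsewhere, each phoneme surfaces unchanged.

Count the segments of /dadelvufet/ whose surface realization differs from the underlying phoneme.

Segments that undergo a rule: /d/ → [ð] (rule 1); /f/ → [v] (rule 2); /t/ → [ʔ] (rule 3).
All other segments surface unchanged.

3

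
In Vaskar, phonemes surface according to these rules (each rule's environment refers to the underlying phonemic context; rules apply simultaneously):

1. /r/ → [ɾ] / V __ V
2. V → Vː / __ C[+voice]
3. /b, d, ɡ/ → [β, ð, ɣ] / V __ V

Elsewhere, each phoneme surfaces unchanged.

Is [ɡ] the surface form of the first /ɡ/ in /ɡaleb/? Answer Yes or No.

Yes

/ɡ/ (word-initial): rule 3 targets it, but not between two vowels → unchanged [ɡ].
The actual realization is [ɡ], which matches [ɡ].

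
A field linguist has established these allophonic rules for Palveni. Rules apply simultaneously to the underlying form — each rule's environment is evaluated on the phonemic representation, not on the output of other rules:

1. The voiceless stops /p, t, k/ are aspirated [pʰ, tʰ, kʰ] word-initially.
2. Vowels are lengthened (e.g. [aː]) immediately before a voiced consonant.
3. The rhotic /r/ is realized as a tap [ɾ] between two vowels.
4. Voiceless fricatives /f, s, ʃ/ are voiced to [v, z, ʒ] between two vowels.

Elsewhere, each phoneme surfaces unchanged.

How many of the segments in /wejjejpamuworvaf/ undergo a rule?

5

Segments that undergo a rule: /e/ → [eː] (rule 2); /e/ → [eː] (rule 2); /a/ → [aː] (rule 2); /u/ → [uː] (rule 2); /o/ → [oː] (rule 2).
All other segments surface unchanged.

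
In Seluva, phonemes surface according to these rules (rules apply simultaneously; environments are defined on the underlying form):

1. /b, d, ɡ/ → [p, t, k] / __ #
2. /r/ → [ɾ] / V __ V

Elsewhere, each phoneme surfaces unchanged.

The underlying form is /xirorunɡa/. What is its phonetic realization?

[xiɾoɾunɡa]

/x/ stays [x].
/i/ — not in any rule's target class → [i].
Rule 2 applies to /r/ (between /i/ and /o/: between two vowels) → [ɾ].
/o/ (between /r/ and /r/) is unaffected → [o].
Rule 2 applies to /r/ (between /o/ and /u/: between two vowels) → [ɾ].
/u/ — not in any rule's target class → [u].
/n/ (between /u/ and /ɡ/): no rule targets it → [n].
/ɡ/ (between /n/ and /a/): rule 1 targets it, but not word-finally → unchanged [ɡ].
/a/ — not in any rule's target class → [a].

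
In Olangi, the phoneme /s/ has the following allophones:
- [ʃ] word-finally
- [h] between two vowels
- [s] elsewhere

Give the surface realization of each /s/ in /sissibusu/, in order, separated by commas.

Occurrence 1 (position 1): no conditioning environment matches → elsewhere allophone [s].
Occurrence 2 (position 3): no conditioning environment matches → elsewhere allophone [s].
Occurrence 3 (position 4): no conditioning environment matches → elsewhere allophone [s].
Occurrence 4 (position 8): between two vowels → [h].

[s], [s], [s], [h]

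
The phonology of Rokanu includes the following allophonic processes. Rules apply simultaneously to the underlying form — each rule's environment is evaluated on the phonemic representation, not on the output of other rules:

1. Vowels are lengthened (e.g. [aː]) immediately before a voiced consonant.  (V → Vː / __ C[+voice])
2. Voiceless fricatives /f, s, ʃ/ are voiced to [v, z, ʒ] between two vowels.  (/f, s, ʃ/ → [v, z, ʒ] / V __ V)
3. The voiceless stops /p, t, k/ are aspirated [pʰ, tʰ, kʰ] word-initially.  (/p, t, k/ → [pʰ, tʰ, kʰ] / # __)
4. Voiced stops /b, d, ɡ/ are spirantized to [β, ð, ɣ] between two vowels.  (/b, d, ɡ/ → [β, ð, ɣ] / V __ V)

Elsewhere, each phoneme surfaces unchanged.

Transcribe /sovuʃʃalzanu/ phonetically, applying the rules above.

/s/ (word-initial) fails the environment for rule 2, so it stays [s].
/o/ (between /s/ and /v/) occurs before a voiced consonant → [oː] by rule 1.
/u/ — between /v/ and /ʃ/; rule 1 does not apply here → [u].
/ʃ/ (between /u/ and /ʃ/) is in the target of rule 2 but the environment (between two vowels) is not met → [ʃ].
/ʃ/ (between /ʃ/ and /a/) is in the target of rule 2 but the environment (between two vowels) is not met → [ʃ].
Rule 1 applies to /a/ (between /ʃ/ and /l/: before a voiced consonant) → [aː].
/a/ (between /z/ and /n/) occurs before a voiced consonant → [aː] by rule 1.
/u/ (word-final) is in the target of rule 1 but the environment (before a voiced consonant) is not met → [u].

[soːvuʃʃaːlzaːnu]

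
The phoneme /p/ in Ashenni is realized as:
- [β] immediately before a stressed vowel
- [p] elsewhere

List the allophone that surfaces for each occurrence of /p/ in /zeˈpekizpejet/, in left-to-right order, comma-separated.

[β], [p]

Occurrence 1 (position 3): immediately before a stressed vowel → [β].
Occurrence 2 (position 8): no conditioning environment matches → elsewhere allophone [p].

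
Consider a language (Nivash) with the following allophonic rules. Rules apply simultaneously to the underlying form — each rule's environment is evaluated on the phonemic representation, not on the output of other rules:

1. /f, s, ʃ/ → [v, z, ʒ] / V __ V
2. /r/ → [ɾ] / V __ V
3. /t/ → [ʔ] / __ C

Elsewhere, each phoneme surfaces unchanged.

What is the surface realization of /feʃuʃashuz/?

/f/ (word-initial) is in the target of rule 1 but the environment (between two vowels) is not met → [f].
/e/ — not in any rule's target class → [e].
/ʃ/ (between /e/ and /u/) occurs between two vowels → [ʒ] by rule 1.
/u/ (between /ʃ/ and /ʃ/): no rule targets it → [u].
/ʃ/ (between /u/ and /a/): between two vowels, so rule 1 applies → [ʒ].
/a/ (between /ʃ/ and /s/): no rule targets it → [a].
/s/ (between /a/ and /h/) fails the environment for rule 1, so it stays [s].
/h/ stays [h].
/u/ stays [u].
/z/ (word-final): no rule targets it → [z].

[feʒuʒashuz]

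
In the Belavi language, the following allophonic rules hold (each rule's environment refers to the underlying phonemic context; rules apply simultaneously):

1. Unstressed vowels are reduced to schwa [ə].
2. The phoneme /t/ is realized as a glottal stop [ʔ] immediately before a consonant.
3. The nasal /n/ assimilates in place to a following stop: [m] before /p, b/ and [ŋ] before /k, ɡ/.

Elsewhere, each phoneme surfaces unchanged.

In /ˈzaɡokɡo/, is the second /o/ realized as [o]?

No

/o/ meets the environment for rule 1 (in an unstressed syllable) → [ə].
The actual realization is [ə], not [o].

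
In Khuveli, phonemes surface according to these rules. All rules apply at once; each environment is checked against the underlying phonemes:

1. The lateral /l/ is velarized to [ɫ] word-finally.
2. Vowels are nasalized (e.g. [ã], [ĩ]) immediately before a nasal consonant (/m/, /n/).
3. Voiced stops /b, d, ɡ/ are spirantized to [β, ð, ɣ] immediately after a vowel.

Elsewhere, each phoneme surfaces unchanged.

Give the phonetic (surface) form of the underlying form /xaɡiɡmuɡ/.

/a/ (between /x/ and /ɡ/): rule 2 targets it, but not before a nasal consonant → unchanged [a].
/ɡ/ (between /a/ and /i/) occurs immediately after a vowel → [ɣ] by rule 3.
/i/ (between /ɡ/ and /ɡ/) is in the target of rule 2 but the environment (before a nasal consonant) is not met → [i].
/ɡ/ (between /i/ and /m/) occurs immediately after a vowel → [ɣ] by rule 3.
/u/ (between /m/ and /ɡ/) fails the environment for rule 2, so it stays [u].
/ɡ/ (word-final): immediately after a vowel, so rule 3 applies → [ɣ].

[xaɣiɣmuɣ]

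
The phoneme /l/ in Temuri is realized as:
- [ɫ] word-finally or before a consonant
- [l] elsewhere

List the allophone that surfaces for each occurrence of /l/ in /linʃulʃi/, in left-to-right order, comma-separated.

[l], [ɫ]

Occurrence 1 (position 1): no conditioning environment matches → elsewhere allophone [l].
Occurrence 2 (position 6): word-finally or before a consonant → [ɫ].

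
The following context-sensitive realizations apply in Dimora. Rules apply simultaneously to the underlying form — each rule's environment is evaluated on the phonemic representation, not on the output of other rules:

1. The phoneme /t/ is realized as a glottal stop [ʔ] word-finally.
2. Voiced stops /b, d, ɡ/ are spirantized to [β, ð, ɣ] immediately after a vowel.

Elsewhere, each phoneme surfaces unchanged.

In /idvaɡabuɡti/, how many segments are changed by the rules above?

4

Segments that undergo a rule: /d/ → [ð] (rule 2); /ɡ/ → [ɣ] (rule 2); /b/ → [β] (rule 2); /ɡ/ → [ɣ] (rule 2).
All other segments surface unchanged.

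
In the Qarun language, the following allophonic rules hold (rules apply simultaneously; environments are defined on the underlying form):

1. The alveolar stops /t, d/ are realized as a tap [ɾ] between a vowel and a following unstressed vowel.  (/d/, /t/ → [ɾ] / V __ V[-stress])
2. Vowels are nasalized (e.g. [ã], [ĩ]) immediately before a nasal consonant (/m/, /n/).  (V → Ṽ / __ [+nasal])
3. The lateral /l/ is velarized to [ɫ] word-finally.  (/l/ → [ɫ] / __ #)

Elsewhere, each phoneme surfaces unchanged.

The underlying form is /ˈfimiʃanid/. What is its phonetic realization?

[ˈfĩmiʃãnid]

Rule 2 applies to /i/ (between /f/ and /m/: before a nasal consonant) → [ĩ].
/i/ (between /m/ and /ʃ/) fails the environment for rule 2, so it stays [i].
/a/ (between /ʃ/ and /n/) occurs before a nasal consonant → [ã] by rule 2.
/i/ (between /n/ and /d/) is in the target of rule 2 but the environment (before a nasal consonant) is not met → [i].
/d/ (word-final) fails the environment for rule 1, so it stays [d].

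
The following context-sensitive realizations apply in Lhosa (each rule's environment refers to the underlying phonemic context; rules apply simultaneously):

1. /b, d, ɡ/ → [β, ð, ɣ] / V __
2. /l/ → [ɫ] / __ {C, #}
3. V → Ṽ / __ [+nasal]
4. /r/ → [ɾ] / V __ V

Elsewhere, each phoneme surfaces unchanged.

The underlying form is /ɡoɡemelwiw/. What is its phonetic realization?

[ɡoɣẽmeɫwiw]

/ɡ/ (word-initial) is in the target of rule 1 but the environment (immediately after a vowel) is not met → [ɡ].
/o/ (between /ɡ/ and /ɡ/): rule 3 targets it, but not before a nasal consonant → unchanged [o].
/ɡ/ (between /o/ and /e/) occurs immediately after a vowel → [ɣ] by rule 1.
/e/ — between /ɡ/ and /m/, before a nasal consonant — surfaces as [ẽ] (rule 3).
/m/ (between /e/ and /e/): no rule targets it → [m].
/e/ (between /m/ and /l/): rule 3 targets it, but not before a nasal consonant → unchanged [e].
Rule 2 applies to /l/ (between /e/ and /w/: word-finally or immediately before a consonant) → [ɫ].
/w/ — not in any rule's target class → [w].
/i/ — between /w/ and /w/; rule 3 does not apply here → [i].
/w/ — not in any rule's target class → [w].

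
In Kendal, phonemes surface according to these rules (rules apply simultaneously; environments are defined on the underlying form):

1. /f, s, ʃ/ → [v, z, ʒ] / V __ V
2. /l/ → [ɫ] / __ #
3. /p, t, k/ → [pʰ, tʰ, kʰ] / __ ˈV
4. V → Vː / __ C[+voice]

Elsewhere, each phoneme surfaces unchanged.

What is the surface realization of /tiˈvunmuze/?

[tiːˈvuːnmuːze]

/t/ (word-initial): rule 3 targets it, but not immediately before a stressed vowel → unchanged [t].
/i/ meets the environment for rule 4 (before a voiced consonant) → [iː].
/v/ (between /i/ and /u/): no rule targets it → [v].
/u/ (between /v/ and /n/): before a voiced consonant, so rule 4 applies → [uː].
/n/ — not in any rule's target class → [n].
/m/ (between /n/ and /u/) is unaffected → [m].
/u/ — between /m/ and /z/, before a voiced consonant — surfaces as [uː] (rule 4).
/z/ (between /u/ and /e/): no rule targets it → [z].
/e/ (word-final) fails the environment for rule 4, so it stays [e].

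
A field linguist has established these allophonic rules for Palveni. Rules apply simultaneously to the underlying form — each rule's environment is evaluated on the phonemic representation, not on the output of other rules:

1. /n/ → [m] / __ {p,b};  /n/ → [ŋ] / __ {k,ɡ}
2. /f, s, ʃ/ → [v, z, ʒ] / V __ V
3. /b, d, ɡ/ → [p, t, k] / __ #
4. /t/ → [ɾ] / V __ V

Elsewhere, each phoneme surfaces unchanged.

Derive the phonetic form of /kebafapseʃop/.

/k/ (word-initial) is unaffected → [k].
/e/ (between /k/ and /b/): no rule targets it → [e].
/b/ (between /e/ and /a/) is in the target of rule 3 but the environment (word-finally) is not met → [b].
/a/ (between /b/ and /f/) is unaffected → [a].
Rule 2 applies to /f/ (between /a/ and /a/: between two vowels) → [v].
/a/ — not in any rule's target class → [a].
/p/ (between /a/ and /s/) is unaffected → [p].
/s/ (between /p/ and /e/) is in the target of rule 2 but the environment (between two vowels) is not met → [s].
/e/ (between /s/ and /ʃ/): no rule targets it → [e].
/ʃ/ meets the environment for rule 2 (between two vowels) → [ʒ].
/o/ — not in any rule's target class → [o].
/p/ stays [p].

[kebavapseʒop]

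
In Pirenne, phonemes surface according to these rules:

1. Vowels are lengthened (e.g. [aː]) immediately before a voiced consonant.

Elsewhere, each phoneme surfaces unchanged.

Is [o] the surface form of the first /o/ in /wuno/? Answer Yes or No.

Yes

/o/ (word-final): rule 1 targets it, but not before a voiced consonant → unchanged [o].
The actual realization is [o], which matches [o].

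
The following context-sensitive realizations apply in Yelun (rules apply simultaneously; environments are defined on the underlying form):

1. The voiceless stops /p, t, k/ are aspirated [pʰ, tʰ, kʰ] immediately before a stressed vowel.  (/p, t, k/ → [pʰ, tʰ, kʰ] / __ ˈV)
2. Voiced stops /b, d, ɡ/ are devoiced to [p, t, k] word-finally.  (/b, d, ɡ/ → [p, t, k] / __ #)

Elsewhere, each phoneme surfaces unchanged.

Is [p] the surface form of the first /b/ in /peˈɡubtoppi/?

No

/b/ (between /u/ and /t/) is in the target of rule 2 but the environment (word-finally) is not met → [b].
The actual realization is [b], not [p].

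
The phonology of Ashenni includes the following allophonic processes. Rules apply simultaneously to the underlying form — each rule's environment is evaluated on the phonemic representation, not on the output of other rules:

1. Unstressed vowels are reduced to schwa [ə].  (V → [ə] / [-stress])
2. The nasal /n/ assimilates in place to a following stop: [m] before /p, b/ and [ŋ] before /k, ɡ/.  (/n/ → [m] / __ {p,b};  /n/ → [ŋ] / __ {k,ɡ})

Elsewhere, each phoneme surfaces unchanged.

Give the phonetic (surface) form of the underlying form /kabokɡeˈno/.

[kəbəkɡəˈno]

/k/ (word-initial) is unaffected → [k].
/a/ — between /k/ and /b/, in an unstressed syllable — surfaces as [ə] (rule 1).
/b/ stays [b].
/o/ (between /b/ and /k/): in an unstressed syllable, so rule 1 applies → [ə].
/k/ — not in any rule's target class → [k].
/ɡ/ stays [ɡ].
/e/ (between /ɡ/ and /n/): in an unstressed syllable, so rule 1 applies → [ə].
/n/ (between /e/ and /o/) is in the target of rule 2 but the environment (before a labial or velar stop) is not met → [n].
/o/ — word-final; rule 1 does not apply here → [o].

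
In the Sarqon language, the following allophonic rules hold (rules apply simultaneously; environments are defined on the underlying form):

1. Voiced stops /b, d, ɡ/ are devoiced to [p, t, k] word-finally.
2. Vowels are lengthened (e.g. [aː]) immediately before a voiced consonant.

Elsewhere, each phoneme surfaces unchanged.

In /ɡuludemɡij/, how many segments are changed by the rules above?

Segments that undergo a rule: /u/ → [uː] (rule 2); /u/ → [uː] (rule 2); /e/ → [eː] (rule 2); /i/ → [iː] (rule 2).
All other segments surface unchanged.

4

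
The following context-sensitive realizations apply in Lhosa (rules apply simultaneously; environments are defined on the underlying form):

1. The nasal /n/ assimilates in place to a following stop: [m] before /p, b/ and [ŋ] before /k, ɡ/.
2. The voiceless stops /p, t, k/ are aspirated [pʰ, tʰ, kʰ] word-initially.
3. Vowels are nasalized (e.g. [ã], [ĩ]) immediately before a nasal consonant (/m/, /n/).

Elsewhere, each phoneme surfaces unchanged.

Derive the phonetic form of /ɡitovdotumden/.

[ɡitovdotũmdẽn]

/ɡ/ (word-initial): no rule targets it → [ɡ].
/i/ — between /ɡ/ and /t/; rule 3 does not apply here → [i].
/t/ (between /i/ and /o/): rule 2 targets it, but not word-initially → unchanged [t].
/o/ (between /t/ and /v/): rule 3 targets it, but not before a nasal consonant → unchanged [o].
/v/ (between /o/ and /d/) is unaffected → [v].
/d/ (between /v/ and /o/): no rule targets it → [d].
/o/ (between /d/ and /t/) is in the target of rule 3 but the environment (before a nasal consonant) is not met → [o].
/t/ (between /o/ and /u/) fails the environment for rule 2, so it stays [t].
/u/ meets the environment for rule 3 (before a nasal consonant) → [ũ].
/m/ (between /u/ and /d/): no rule targets it → [m].
/d/ (between /m/ and /e/): no rule targets it → [d].
/e/ (between /d/ and /n/) occurs before a nasal consonant → [ẽ] by rule 3.
/n/ — word-final; rule 1 does not apply here → [n].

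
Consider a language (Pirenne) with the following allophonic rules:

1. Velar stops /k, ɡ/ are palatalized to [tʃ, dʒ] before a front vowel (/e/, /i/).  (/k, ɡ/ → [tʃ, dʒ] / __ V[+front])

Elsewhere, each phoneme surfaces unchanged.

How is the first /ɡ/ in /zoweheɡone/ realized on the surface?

/ɡ/ (between /e/ and /o/): rule 1 targets it, but not before a front vowel → unchanged [ɡ].

[ɡ]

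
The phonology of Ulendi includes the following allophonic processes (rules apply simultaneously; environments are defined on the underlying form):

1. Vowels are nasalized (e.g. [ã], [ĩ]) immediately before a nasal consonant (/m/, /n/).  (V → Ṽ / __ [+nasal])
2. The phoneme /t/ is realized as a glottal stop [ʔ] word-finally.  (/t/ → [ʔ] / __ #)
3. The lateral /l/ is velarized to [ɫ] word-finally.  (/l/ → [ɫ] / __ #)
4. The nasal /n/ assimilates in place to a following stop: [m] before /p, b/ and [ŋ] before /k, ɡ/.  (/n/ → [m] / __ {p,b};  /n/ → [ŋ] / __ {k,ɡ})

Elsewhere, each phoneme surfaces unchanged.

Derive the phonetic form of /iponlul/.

/i/ — word-initial; rule 1 does not apply here → [i].
/p/ (between /i/ and /o/) is unaffected → [p].
/o/ (between /p/ and /n/) occurs before a nasal consonant → [õ] by rule 1.
/n/ — between /o/ and /l/; rule 4 does not apply here → [n].
/l/ (between /n/ and /u/) is in the target of rule 3 but the environment (word-finally) is not met → [l].
/u/ (between /l/ and /l/) fails the environment for rule 1, so it stays [u].
/l/ (word-final): word-finally, so rule 3 applies → [ɫ].

[ipõnluɫ]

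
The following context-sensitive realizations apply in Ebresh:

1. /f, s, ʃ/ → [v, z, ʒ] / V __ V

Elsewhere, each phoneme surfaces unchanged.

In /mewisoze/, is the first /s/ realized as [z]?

Yes

/s/ (between /i/ and /o/) occurs between two vowels → [z] by rule 1.
The actual realization is [z], which matches [z].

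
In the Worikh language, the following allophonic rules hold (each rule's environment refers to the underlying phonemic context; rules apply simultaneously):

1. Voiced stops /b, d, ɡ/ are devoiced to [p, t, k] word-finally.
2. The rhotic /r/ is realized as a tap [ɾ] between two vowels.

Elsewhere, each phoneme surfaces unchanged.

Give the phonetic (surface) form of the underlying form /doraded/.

/d/ — word-initial; rule 1 does not apply here → [d].
/o/ — not in any rule's target class → [o].
Rule 2 applies to /r/ (between /o/ and /a/: between two vowels) → [ɾ].
/a/ (between /r/ and /d/): no rule targets it → [a].
/d/ — between /a/ and /e/; rule 1 does not apply here → [d].
/e/ stays [e].
/d/ meets the environment for rule 1 (word-finally) → [t].

[doɾadet]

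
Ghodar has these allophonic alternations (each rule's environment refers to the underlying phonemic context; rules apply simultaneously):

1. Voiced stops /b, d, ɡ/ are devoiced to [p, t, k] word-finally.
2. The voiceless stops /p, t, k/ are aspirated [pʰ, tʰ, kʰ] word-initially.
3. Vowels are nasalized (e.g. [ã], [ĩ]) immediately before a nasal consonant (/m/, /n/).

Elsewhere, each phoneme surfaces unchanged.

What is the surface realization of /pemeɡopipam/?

[pʰẽmeɡopipãm]

/p/ — word-initial, word-initially — surfaces as [pʰ] (rule 2).
/e/ meets the environment for rule 3 (before a nasal consonant) → [ẽ].
/e/ (between /m/ and /ɡ/): rule 3 targets it, but not before a nasal consonant → unchanged [e].
/ɡ/ — between /e/ and /o/; rule 1 does not apply here → [ɡ].
/o/ (between /ɡ/ and /p/) is in the target of rule 3 but the environment (before a nasal consonant) is not met → [o].
/p/ — between /o/ and /i/; rule 2 does not apply here → [p].
/i/ — between /p/ and /p/; rule 3 does not apply here → [i].
/p/ (between /i/ and /a/) is in the target of rule 2 but the environment (word-initially) is not met → [p].
/a/ (between /p/ and /m/): before a nasal consonant, so rule 3 applies → [ã].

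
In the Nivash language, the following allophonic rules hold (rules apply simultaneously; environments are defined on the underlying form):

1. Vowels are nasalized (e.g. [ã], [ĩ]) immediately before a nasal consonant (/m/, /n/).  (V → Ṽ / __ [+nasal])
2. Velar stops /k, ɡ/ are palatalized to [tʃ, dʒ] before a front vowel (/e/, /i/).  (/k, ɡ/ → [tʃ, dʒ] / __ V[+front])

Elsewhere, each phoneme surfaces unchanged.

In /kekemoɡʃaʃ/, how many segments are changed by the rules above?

3

Segments that undergo a rule: /k/ → [tʃ] (rule 2); /k/ → [tʃ] (rule 2); /e/ → [ẽ] (rule 1).
All other segments surface unchanged.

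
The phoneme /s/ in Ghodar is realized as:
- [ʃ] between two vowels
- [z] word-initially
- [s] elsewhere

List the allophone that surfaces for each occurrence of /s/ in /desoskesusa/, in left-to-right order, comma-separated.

[ʃ], [s], [ʃ], [ʃ]

Occurrence 1 (position 3): between two vowels → [ʃ].
Occurrence 2 (position 5): no conditioning environment matches → elsewhere allophone [s].
Occurrence 3 (position 8): between two vowels → [ʃ].
Occurrence 4 (position 10): between two vowels → [ʃ].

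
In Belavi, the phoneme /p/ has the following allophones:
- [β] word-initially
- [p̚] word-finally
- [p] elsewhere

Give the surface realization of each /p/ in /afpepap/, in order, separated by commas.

[p], [p], [p̚]

Occurrence 1 (position 3): no conditioning environment matches → elsewhere allophone [p].
Occurrence 2 (position 5): no conditioning environment matches → elsewhere allophone [p].
Occurrence 3 (position 7): word-finally → [p̚].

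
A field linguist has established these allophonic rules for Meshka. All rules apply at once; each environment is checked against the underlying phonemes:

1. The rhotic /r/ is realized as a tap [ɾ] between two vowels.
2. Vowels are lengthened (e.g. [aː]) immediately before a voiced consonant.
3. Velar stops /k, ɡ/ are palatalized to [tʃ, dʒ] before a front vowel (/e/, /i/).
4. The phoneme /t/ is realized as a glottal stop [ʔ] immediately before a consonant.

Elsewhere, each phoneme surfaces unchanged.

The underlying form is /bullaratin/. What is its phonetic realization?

[buːllaːɾatiːn]

/b/ — not in any rule's target class → [b].
/u/ (between /b/ and /l/) occurs before a voiced consonant → [uː] by rule 2.
/l/ (between /u/ and /l/): no rule targets it → [l].
/l/ — not in any rule's target class → [l].
/a/ (between /l/ and /r/): before a voiced consonant, so rule 2 applies → [aː].
Rule 1 applies to /r/ (between /a/ and /a/: between two vowels) → [ɾ].
/a/ — between /r/ and /t/; rule 2 does not apply here → [a].
/t/ (between /a/ and /i/) is in the target of rule 4 but the environment (immediately before a consonant) is not met → [t].
Rule 2 applies to /i/ (between /t/ and /n/: before a voiced consonant) → [iː].
/n/ — not in any rule's target class → [n].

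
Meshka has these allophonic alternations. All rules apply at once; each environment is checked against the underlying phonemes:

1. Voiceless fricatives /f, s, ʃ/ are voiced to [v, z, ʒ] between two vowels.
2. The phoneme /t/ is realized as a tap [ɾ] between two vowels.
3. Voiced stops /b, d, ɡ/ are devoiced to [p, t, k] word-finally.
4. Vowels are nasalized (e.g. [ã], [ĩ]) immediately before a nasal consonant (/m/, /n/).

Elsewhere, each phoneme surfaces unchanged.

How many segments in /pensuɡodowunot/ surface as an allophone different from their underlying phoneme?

Segments that undergo a rule: /e/ → [ẽ] (rule 4); /u/ → [ũ] (rule 4).
All other segments surface unchanged.

2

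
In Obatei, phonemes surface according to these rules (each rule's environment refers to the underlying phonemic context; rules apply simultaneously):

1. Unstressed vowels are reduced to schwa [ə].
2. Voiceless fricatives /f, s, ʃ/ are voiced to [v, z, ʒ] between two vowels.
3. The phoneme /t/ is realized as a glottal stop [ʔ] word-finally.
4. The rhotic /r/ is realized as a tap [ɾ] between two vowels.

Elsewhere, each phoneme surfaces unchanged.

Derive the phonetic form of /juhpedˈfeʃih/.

/j/ stays [j].
Rule 1 applies to /u/ (between /j/ and /h/: in an unstressed syllable) → [ə].
/h/ (between /u/ and /p/) is unaffected → [h].
/p/ (between /h/ and /e/): no rule targets it → [p].
/e/ (between /p/ and /d/) occurs in an unstressed syllable → [ə] by rule 1.
/d/ (between /e/ and /f/): no rule targets it → [d].
/f/ (between /d/ and /e/): rule 2 targets it, but not between two vowels → unchanged [f].
/e/ — between /f/ and /ʃ/; rule 1 does not apply here → [e].
/ʃ/ meets the environment for rule 2 (between two vowels) → [ʒ].
/i/ — between /ʃ/ and /h/, in an unstressed syllable — surfaces as [ə] (rule 1).
/h/ (word-final): no rule targets it → [h].

[jəhpədˈfeʒəh]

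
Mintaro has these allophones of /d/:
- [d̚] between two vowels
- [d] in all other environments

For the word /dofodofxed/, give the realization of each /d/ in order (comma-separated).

Occurrence 1 (position 1): no conditioning environment matches → elsewhere allophone [d].
Occurrence 2 (position 5): between two vowels → [d̚].
Occurrence 3 (position 10): no conditioning environment matches → elsewhere allophone [d].

[d], [d̚], [d]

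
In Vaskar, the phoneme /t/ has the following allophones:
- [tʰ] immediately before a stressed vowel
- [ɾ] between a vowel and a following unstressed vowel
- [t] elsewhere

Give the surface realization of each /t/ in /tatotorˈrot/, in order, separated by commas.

[t], [ɾ], [ɾ], [t]

Occurrence 1 (position 1): no conditioning environment matches → elsewhere allophone [t].
Occurrence 2 (position 3): between a vowel and an unstressed vowel → [ɾ].
Occurrence 3 (position 5): between a vowel and an unstressed vowel → [ɾ].
Occurrence 4 (position 10): no conditioning environment matches → elsewhere allophone [t].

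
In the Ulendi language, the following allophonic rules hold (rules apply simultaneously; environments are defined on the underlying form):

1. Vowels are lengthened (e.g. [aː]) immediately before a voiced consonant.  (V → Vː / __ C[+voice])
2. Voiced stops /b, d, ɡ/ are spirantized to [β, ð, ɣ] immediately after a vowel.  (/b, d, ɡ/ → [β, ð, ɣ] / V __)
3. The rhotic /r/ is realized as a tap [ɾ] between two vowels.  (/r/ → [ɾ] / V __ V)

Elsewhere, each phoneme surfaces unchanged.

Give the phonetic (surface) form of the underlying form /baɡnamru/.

/b/ — word-initial; rule 2 does not apply here → [b].
/a/ meets the environment for rule 1 (before a voiced consonant) → [aː].
/ɡ/ (between /a/ and /n/): immediately after a vowel, so rule 2 applies → [ɣ].
/a/ (between /n/ and /m/) occurs before a voiced consonant → [aː] by rule 1.
/r/ (between /m/ and /u/) fails the environment for rule 3, so it stays [r].
/u/ — word-final; rule 1 does not apply here → [u].

[baːɣnaːmru]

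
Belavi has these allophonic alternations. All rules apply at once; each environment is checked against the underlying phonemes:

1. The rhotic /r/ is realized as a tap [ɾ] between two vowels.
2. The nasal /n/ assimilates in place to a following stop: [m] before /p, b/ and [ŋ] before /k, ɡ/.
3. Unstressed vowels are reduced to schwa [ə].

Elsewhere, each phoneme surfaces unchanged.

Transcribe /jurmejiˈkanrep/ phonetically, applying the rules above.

/j/ — not in any rule's target class → [j].
/u/ meets the environment for rule 3 (in an unstressed syllable) → [ə].
/r/ (between /u/ and /m/) is in the target of rule 1 but the environment (between two vowels) is not met → [r].
/m/ (between /r/ and /e/) is unaffected → [m].
/e/ — between /m/ and /j/, in an unstressed syllable — surfaces as [ə] (rule 3).
/j/ stays [j].
Rule 3 applies to /i/ (between /j/ and /k/: in an unstressed syllable) → [ə].
/k/ stays [k].
/a/ — between /k/ and /n/; rule 3 does not apply here → [a].
/n/ (between /a/ and /r/) is in the target of rule 2 but the environment (before a labial or velar stop) is not met → [n].
/r/ (between /n/ and /e/) is in the target of rule 1 but the environment (between two vowels) is not met → [r].
/e/ — between /r/ and /p/, in an unstressed syllable — surfaces as [ə] (rule 3).
/p/ stays [p].

[jərməjəˈkanrəp]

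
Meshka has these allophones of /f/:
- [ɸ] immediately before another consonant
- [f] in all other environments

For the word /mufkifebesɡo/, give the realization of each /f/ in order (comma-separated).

[ɸ], [f]

Occurrence 1 (position 3): immediately before another consonant → [ɸ].
Occurrence 2 (position 6): no conditioning environment matches → elsewhere allophone [f].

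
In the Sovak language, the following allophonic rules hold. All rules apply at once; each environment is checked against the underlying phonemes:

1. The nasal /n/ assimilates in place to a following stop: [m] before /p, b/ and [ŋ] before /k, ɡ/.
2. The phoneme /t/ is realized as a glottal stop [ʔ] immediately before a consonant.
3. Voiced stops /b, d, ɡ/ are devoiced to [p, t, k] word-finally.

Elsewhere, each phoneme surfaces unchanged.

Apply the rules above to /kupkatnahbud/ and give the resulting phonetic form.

[kupkaʔnahbut]

/k/ (word-initial) is unaffected → [k].
/u/ stays [u].
/p/ (between /u/ and /k/) is unaffected → [p].
/k/ (between /p/ and /a/): no rule targets it → [k].
/a/ (between /k/ and /t/): no rule targets it → [a].
/t/ (between /a/ and /n/): immediately before a consonant, so rule 2 applies → [ʔ].
/n/ (between /t/ and /a/) fails the environment for rule 1, so it stays [n].
/a/ stays [a].
/h/ — not in any rule's target class → [h].
/b/ — between /h/ and /u/; rule 3 does not apply here → [b].
/u/ (between /b/ and /d/): no rule targets it → [u].
Rule 3 applies to /d/ (word-final: word-finally) → [t].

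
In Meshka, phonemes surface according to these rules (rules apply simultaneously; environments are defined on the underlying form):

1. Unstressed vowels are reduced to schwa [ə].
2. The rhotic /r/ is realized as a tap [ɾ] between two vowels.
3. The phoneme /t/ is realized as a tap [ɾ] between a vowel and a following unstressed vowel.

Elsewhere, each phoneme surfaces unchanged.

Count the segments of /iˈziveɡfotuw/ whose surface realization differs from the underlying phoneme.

5

Segments that undergo a rule: /i/ → [ə] (rule 1); /e/ → [ə] (rule 1); /o/ → [ə] (rule 1); /t/ → [ɾ] (rule 3); /u/ → [ə] (rule 1).
All other segments surface unchanged.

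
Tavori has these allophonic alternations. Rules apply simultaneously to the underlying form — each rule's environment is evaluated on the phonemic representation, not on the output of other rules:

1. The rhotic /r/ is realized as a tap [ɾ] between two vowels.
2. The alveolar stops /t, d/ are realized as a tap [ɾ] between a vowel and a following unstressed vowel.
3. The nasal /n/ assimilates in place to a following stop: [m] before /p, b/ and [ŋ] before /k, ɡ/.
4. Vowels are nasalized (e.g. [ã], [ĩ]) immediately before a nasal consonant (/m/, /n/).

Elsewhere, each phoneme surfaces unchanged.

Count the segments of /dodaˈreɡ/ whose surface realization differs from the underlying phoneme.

Segments that undergo a rule: /d/ → [ɾ] (rule 2); /r/ → [ɾ] (rule 1).
All other segments surface unchanged.

2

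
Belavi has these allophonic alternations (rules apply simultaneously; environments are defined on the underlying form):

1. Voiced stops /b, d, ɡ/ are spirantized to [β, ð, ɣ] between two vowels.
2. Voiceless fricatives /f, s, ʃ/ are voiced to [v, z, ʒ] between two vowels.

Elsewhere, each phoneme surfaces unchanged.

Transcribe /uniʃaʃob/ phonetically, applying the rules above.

[uniʒaʒob]

Rule 2 applies to /ʃ/ (between /i/ and /a/: between two vowels) → [ʒ].
/ʃ/ meets the environment for rule 2 (between two vowels) → [ʒ].
/b/ (word-final): rule 1 targets it, but not between two vowels → unchanged [b].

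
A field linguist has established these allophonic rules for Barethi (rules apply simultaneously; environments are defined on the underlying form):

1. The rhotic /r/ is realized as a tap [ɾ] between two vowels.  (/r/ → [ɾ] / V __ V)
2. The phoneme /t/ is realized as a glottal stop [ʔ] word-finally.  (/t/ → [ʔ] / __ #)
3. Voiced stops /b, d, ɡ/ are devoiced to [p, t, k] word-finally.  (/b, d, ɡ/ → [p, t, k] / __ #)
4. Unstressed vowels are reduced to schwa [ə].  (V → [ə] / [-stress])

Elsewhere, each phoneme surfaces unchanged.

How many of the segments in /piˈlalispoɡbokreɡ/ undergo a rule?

Segments that undergo a rule: /i/ → [ə] (rule 4); /i/ → [ə] (rule 4); /o/ → [ə] (rule 4); /o/ → [ə] (rule 4); /e/ → [ə] (rule 4); /ɡ/ → [k] (rule 3).
All other segments surface unchanged.

6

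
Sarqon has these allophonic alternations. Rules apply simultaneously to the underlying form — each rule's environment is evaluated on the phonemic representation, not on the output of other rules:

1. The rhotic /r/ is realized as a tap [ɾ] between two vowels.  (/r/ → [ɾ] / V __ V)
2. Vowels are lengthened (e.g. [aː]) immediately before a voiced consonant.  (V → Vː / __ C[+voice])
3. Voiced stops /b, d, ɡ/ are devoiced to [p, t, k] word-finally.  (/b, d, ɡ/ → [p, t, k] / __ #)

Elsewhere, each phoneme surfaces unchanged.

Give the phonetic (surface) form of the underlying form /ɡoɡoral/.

[ɡoːɡoːɾaːl]

/ɡ/ (word-initial) fails the environment for rule 3, so it stays [ɡ].
/o/ (between /ɡ/ and /ɡ/): before a voiced consonant, so rule 2 applies → [oː].
/ɡ/ (between /o/ and /o/): rule 3 targets it, but not word-finally → unchanged [ɡ].
/o/ (between /ɡ/ and /r/): before a voiced consonant, so rule 2 applies → [oː].
/r/ (between /o/ and /a/): between two vowels, so rule 1 applies → [ɾ].
/a/ (between /r/ and /l/): before a voiced consonant, so rule 2 applies → [aː].
/l/ (word-final) is unaffected → [l].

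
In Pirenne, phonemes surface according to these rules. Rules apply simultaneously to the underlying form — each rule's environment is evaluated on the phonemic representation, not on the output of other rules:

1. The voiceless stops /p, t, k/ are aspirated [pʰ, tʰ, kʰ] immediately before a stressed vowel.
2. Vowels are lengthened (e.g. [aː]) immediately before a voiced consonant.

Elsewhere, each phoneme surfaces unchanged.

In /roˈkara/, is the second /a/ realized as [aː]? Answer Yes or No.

/a/ (word-final): rule 2 targets it, but not before a voiced consonant → unchanged [a].
The actual realization is [a], not [aː].

No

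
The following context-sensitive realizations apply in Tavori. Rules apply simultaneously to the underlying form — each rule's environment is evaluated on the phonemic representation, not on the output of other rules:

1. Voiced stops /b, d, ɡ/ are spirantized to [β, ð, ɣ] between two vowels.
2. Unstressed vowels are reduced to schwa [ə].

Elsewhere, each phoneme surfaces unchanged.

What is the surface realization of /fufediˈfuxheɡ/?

[fəfəðəˈfuxhəɡ]

/f/ stays [f].
/u/ (between /f/ and /f/): in an unstressed syllable, so rule 2 applies → [ə].
/f/ — not in any rule's target class → [f].
/e/ — between /f/ and /d/, in an unstressed syllable — surfaces as [ə] (rule 2).
Rule 1 applies to /d/ (between /e/ and /i/: between two vowels) → [ð].
/i/ meets the environment for rule 2 (in an unstressed syllable) → [ə].
/f/ (between /i/ and /u/): no rule targets it → [f].
/u/ (between /f/ and /x/): rule 2 targets it, but not in an unstressed syllable → unchanged [u].
/x/ stays [x].
/h/ stays [h].
/e/ (between /h/ and /ɡ/) occurs in an unstressed syllable → [ə] by rule 2.
/ɡ/ (word-final) is in the target of rule 1 but the environment (between two vowels) is not met → [ɡ].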